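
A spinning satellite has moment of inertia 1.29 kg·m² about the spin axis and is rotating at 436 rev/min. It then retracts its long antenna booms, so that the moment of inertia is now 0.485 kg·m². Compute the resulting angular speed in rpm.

With no external torque about the axis, L is conserved: I₁ω₁ = I₂ω₂.
ω₂ = I₁ω₁ / I₂ = (1.290)(436 rpm) / (0.4850) = 1160 rpm.

ω₂ ≈ 1160 rpm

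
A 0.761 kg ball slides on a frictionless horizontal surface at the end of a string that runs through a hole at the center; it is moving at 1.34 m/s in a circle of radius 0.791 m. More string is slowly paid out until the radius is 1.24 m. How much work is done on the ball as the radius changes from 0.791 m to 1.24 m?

Central (radial) force ⇒ zero torque about the center ⇒ m v r is constant.
v₂ = v₁ r₁ / r₂ = (1.34)(0.791) / (1.24) = 0.8548 m/s.
W = ΔKE = ½m(v₂² − v₁²) = -0.4052 J.

W ≈ -0.405 J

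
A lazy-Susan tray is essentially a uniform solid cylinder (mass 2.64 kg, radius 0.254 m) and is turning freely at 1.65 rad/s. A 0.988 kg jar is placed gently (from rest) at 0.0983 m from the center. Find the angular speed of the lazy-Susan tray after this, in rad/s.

No external torque acts about the center; L_before = L_after.
I_p = ½(2.64)(0.254)² = 0.08516 kg·m².
Added inertia Σmr² = (0.988)(0.0983)² = 0.009547 kg·m²; I_f = 0.08516 + 0.009547 = 0.09471 kg·m².
ω_f = I_p ω_i / I_f = (0.08516)(1.65) / 0.09471 = 1.484 rad/s.

ω_f ≈ 1.48 rad/s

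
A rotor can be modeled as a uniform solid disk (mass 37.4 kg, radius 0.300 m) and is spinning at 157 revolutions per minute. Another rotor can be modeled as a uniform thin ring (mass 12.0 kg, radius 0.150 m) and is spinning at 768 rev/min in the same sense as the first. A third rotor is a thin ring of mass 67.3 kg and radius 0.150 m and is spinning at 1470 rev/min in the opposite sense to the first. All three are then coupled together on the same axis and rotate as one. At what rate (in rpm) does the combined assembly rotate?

|ω_f| ≈ 506 rpm

No external torque acts about the common axis, so total angular momentum is conserved.
Moments of inertia: I_A = ½(37.4)(0.300)² = 1.683 kg·m²; I_B = (12.0)(0.150)² = 0.2700 kg·m²; I_C = (67.3)(0.150)² = 1.514 kg·m².
Taking A's sense as positive: L = (1.683)(157) + (0.2700)(768) − (1.514)(1470) = -1754 kg·m²·rpm.
Combined I = 1.683 + 0.2700 + 1.514 = 3.467 kg·m².
ω_f = L / I = -1754 / 3.467 = -506.0 rpm.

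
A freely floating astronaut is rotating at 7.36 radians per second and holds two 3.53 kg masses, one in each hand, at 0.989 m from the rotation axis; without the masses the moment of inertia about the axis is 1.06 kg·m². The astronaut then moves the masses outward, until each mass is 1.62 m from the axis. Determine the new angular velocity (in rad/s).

Angular momentum about the spin axis is conserved since the torque about it is zero.
I₁ = 1.06 + 2(3.53)(0.989)² = 7.966 kg·m²; I₂ = 1.06 + 2(3.53)(1.62)² = 19.59 kg·m².
ω₂ = I₁ω₁ / I₂ = (7.966)(7.36 rad/s) / (19.59) = 2.993 rad/s.

ω₂ ≈ 2.99 rad/s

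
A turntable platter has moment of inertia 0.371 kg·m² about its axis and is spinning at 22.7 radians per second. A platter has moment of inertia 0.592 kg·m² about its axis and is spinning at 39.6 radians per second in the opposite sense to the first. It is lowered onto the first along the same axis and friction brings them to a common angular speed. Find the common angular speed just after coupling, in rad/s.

The coupling torques are internal; angular momentum about the shared axis is conserved.
Taking A's sense as positive: L = (0.3710)(22.7) − (0.5920)(39.6) = -15.02 kg·m²·rad/s.
Combined I = 0.3710 + 0.5920 = 0.9630 kg·m².
ω_f = L / I = -15.02 / 0.9630 = -15.60 rad/s.

|ω_f| ≈ 15.6 rad/s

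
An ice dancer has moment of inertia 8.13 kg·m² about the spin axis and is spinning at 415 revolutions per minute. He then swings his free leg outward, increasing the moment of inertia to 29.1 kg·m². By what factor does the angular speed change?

With no external torque about the axis, L is conserved: I₁ω₁ = I₂ω₂.
ω₂/ω₁ = I₁/I₂ = 8.130 / 29.10 = 0.2794.

ω₂/ω₁ ≈ 0.279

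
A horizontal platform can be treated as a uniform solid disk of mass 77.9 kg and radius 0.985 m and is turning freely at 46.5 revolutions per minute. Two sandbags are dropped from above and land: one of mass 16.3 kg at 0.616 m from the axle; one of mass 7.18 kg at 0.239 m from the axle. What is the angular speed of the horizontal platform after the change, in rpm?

The added mass arrives with no angular momentum about the axle, and any external torque about the axle is negligible, so the system's angular momentum is conserved.
I_p = ½(77.9)(0.985)² = 37.79 kg·m².
Added inertia Σmr² = (16.3)(0.616)² + (7.18)(0.239)² = 6.595 kg·m²; I_f = 37.79 + 6.595 = 44.39 kg·m².
ω_f = I_p ω_i / I_f = (37.79)(46.5) / 44.39 = 39.59 rpm.

ω_f ≈ 39.6 rpm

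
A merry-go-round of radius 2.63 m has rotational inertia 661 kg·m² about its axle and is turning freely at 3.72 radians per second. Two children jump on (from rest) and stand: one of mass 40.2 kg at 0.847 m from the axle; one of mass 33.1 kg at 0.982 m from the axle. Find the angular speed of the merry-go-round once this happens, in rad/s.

ω_f ≈ 3.41 rad/s

The added mass arrives with no angular momentum about the axle, and any external torque about the axle is negligible, so the system's angular momentum is conserved.
Added inertia Σmr² = (40.2)(0.847)² + (33.1)(0.982)² = 60.76 kg·m²; I_f = 661.0 + 60.76 = 721.8 kg·m².
ω_f = I_p ω_i / I_f = (661.0)(3.72) / 721.8 = 3.407 rad/s.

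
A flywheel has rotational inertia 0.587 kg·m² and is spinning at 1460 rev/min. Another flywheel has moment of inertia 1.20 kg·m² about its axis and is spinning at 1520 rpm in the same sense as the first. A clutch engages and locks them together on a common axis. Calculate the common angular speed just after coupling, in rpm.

|ω_f| ≈ 1500 rpm

The coupling torques are internal; angular momentum about the shared axis is conserved.
Taking A's sense as positive: L = (0.5870)(1460) + (1.200)(1520) = 2681 kg·m²·rpm.
Combined I = 0.5870 + 1.200 = 1.787 kg·m².
ω_f = L / I = 2681 / 1.787 = 1500 rpm.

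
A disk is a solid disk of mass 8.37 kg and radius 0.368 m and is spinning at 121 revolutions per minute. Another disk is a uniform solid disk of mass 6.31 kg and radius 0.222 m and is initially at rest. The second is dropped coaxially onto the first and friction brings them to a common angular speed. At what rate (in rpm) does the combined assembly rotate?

No external torque acts about the common axis, so total angular momentum is conserved.
Moments of inertia: I_A = ½(8.37)(0.368)² = 0.5667 kg·m²; I_B = ½(6.31)(0.222)² = 0.1555 kg·m².
Taking A's sense as positive: L = (0.5667)(121) = 68.58 kg·m²·rpm.
Combined I = 0.5667 + 0.1555 = 0.7222 kg·m².
ω_f = L / I = 68.58 / 0.7222 = 94.95 rpm.

|ω_f| ≈ 94.9 rpm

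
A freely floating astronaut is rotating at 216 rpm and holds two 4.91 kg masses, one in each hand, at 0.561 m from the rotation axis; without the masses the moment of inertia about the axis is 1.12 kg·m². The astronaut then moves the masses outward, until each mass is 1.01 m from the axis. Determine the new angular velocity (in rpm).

No external torque acts about the spin axis, so angular momentum is conserved.
I₁ = 1.12 + 2(4.91)(0.561)² = 4.211 kg·m²; I₂ = 1.12 + 2(4.91)(1.01)² = 11.14 kg·m².
ω₂ = I₁ω₁ / I₂ = (4.211)(216 rpm) / (11.14) = 81.66 rpm.

ω₂ ≈ 81.7 rpm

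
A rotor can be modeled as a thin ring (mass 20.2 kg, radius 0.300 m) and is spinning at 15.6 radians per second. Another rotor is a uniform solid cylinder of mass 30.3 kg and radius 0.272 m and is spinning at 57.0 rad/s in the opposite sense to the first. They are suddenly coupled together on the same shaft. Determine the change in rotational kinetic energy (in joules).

No external torque acts about the common axis, so total angular momentum is conserved.
Moments of inertia: I_A = (20.2)(0.300)² = 1.818 kg·m²; I_B = ½(30.3)(0.272)² = 1.121 kg·m².
Taking A's sense as positive: L = (1.818)(15.6) − (1.121)(57.0) = -35.53 kg·m²·rad/s.
Combined I = 1.818 + 1.121 = 2.939 kg·m².
ω_f = L / I = -35.53 / 2.939 = -12.09 rad/s.
KE_i = ½ΣIω² = 2042 J; KE_f = ½(2.939)(12.09)² = 214.8 J.

ΔKE ≈ -1830 J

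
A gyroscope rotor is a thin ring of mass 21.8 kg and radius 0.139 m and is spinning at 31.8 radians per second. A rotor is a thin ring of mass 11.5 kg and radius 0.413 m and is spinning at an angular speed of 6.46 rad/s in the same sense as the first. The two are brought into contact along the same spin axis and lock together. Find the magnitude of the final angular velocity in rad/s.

The coupling torques are internal; angular momentum about the shared axis is conserved.
Moments of inertia: I_A = (21.8)(0.139)² = 0.4212 kg·m²; I_B = (11.5)(0.413)² = 1.962 kg·m².
Taking A's sense as positive: L = (0.4212)(31.8) + (1.962)(6.46) = 26.07 kg·m²·rad/s.
Combined I = 0.4212 + 1.962 = 2.383 kg·m².
ω_f = L / I = 26.07 / 2.383 = 10.94 rad/s.

|ω_f| ≈ 10.9 rad/s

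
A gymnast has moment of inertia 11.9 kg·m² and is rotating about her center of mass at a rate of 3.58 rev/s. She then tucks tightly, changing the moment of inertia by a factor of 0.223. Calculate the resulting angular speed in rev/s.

With no external torque about the axis, L is conserved: I₁ω₁ = I₂ω₂.
I₂ = 0.223 × 11.9 = 2.654 kg·m².
ω₂ = I₁ω₁ / I₂ = (11.90)(3.58 rev/s) / (2.654) = 16.05 rev/s.

ω₂ ≈ 16.1 rev/s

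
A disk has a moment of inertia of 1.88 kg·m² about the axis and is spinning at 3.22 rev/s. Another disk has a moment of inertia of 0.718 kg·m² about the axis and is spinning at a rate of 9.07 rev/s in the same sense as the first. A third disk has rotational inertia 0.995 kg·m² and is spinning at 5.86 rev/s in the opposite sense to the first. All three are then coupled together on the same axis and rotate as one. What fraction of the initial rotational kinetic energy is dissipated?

fraction ≈ 0.888

The coupling torques are internal; angular momentum about the shared axis is conserved.
Taking A's sense as positive: L = (1.880)(3.22) + (0.7180)(9.07) − (0.9950)(5.86) = 6.735 kg·m²·rev/s.
Combined I = 1.880 + 0.7180 + 0.9950 = 3.593 kg·m².
ω_f = L / I = 6.735 / 3.593 = 1.875 rev/s.
KE_i = ½ΣIω² = 2225 J; KE_f = ½(3.593)(11.78)² = 249.2 J.
Fraction dissipated = (KE_i − KE_f)/KE_i = 0.8880.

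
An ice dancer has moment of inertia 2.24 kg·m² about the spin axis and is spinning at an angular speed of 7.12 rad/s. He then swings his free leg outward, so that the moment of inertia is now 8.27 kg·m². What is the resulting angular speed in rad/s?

ω₂ ≈ 1.93 rad/s

Angular momentum about the spin axis is conserved since the torque about it is zero.
ω₂ = I₁ω₁ / I₂ = (2.240)(7.12 rad/s) / (8.270) = 1.929 rad/s.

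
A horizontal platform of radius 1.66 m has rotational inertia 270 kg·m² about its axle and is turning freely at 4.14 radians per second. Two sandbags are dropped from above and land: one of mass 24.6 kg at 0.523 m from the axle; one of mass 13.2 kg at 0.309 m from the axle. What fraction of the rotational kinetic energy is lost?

No external torque acts about the axle; L_before = L_after.
Added inertia Σmr² = (24.6)(0.523)² + (13.2)(0.309)² = 7.989 kg·m²; I_f = 270.0 + 7.989 = 278.0 kg·m².
ω_f = I_p ω_i / I_f = (270.0)(4.14) / 278.0 = 4.021 rad/s.
KE_i = ½(270.0)(4.140 rad/s)² = 2314 J; KE_f = ½(278.0)(4.021)² = 2247 J.
Fraction lost = 0.02874.

fraction ≈ 0.0287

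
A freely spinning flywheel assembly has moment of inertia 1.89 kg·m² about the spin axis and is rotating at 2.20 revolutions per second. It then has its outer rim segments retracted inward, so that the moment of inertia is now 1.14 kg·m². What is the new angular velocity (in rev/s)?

With no external torque about the axis, L is conserved: I₁ω₁ = I₂ω₂.
ω₂ = I₁ω₁ / I₂ = (1.890)(2.20 rev/s) / (1.140) = 3.647 rev/s.

ω₂ ≈ 3.65 rev/s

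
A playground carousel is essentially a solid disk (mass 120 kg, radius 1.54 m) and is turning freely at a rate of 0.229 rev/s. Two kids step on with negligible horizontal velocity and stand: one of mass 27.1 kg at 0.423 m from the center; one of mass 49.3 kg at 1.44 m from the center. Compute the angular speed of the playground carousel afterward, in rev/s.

No external torque acts about the center; L_before = L_after.
I_p = ½(120)(1.54)² = 142.3 kg·m².
Added inertia Σmr² = (27.1)(0.423)² + (49.3)(1.44)² = 107.1 kg·m²; I_f = 142.3 + 107.1 = 249.4 kg·m².
ω_f = I_p ω_i / I_f = (142.3)(0.229) / 249.4 = 0.1307 rev/s.

ω_f ≈ 0.131 rev/s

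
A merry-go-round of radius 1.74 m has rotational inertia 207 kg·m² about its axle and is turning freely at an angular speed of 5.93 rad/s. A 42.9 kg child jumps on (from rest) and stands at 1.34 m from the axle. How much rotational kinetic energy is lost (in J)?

No external torque acts about the axle; L_before = L_after.
Added inertia Σmr² = (42.9)(1.34)² = 77.03 kg·m²; I_f = 207.0 + 77.03 = 284.0 kg·m².
ω_f = I_p ω_i / I_f = (207.0)(5.93) / 284.0 = 4.322 rad/s.
KE_i = ½(207.0)(5.930 rad/s)² = 3640 J; KE_f = ½(284.0)(4.322)² = 2652 J.

energy lost ≈ 987 J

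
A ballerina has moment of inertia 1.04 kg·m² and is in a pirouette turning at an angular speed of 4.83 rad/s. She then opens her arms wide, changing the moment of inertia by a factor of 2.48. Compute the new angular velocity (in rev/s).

With no external torque about the axis, L is conserved: I₁ω₁ = I₂ω₂.
I₂ = 2.48 × 1.04 = 2.579 kg·m².
ω₂ = I₁ω₁ / I₂ = (1.040)(4.83 rad/s) / (2.579) = 1.948 rad/s = 0.3100 rev/s.

ω₂ ≈ 0.310 rev/s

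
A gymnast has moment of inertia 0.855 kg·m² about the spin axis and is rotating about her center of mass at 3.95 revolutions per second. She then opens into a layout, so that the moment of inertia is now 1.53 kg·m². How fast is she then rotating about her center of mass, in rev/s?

ω₂ ≈ 2.21 rev/s

No external torque acts about the spin axis, so angular momentum is conserved.
ω₂ = I₁ω₁ / I₂ = (0.8550)(3.95 rev/s) / (1.530) = 2.207 rev/s.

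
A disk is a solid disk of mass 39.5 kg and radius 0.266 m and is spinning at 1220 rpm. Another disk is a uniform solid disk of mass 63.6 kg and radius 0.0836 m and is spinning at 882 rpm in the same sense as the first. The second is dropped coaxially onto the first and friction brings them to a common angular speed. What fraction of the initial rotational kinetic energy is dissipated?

fraction ≈ 0.00972

No external torque acts about the common axis, so total angular momentum is conserved.
Moments of inertia: I_A = ½(39.5)(0.266)² = 1.397 kg·m²; I_B = ½(63.6)(0.0836)² = 0.2222 kg·m².
Taking A's sense as positive: L = (1.397)(1220) + (0.2222)(882) = 1901 kg·m²·rpm.
Combined I = 1.397 + 0.2222 = 1.620 kg·m².
ω_f = L / I = 1901 / 1.620 = 1174 rpm.
KE_i = ½ΣIω² = 12350 J; KE_f = ½(1.620)(122.9)² = 12230 J.
Fraction dissipated = (KE_i − KE_f)/KE_i = 0.009724.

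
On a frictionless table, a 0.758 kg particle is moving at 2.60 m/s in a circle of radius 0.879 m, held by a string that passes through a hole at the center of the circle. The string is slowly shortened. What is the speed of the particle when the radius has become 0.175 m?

Central (radial) force ⇒ zero torque about the center ⇒ m v r is constant.
v₂ = v₁ r₁ / r₂ = (2.60)(0.879) / (0.175) = 13.06 m/s.

v₂ ≈ 13.1 m/s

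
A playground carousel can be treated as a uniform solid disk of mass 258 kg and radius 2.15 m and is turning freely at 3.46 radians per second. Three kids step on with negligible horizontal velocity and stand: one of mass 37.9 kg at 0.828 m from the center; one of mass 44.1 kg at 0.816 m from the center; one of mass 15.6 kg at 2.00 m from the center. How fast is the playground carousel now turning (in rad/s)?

The added mass arrives with no angular momentum about the center, and any external torque about the center is negligible, so the system's angular momentum is conserved.
I_p = ½(258)(2.15)² = 596.3 kg·m².
Added inertia Σmr² = (37.9)(0.828)² + (44.1)(0.816)² + (15.6)(2.00)² = 117.7 kg·m²; I_f = 596.3 + 117.7 = 714.1 kg·m².
ω_f = I_p ω_i / I_f = (596.3)(3.46) / 714.1 = 2.889 rad/s.

ω_f ≈ 2.89 rad/s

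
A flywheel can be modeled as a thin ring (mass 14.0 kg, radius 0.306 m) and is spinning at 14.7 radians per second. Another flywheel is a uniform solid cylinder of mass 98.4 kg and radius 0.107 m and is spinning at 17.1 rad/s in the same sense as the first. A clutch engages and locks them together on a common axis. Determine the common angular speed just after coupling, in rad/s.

No external torque acts about the common axis, so total angular momentum is conserved.
Moments of inertia: I_A = (14.0)(0.306)² = 1.311 kg·m²; I_B = ½(98.4)(0.107)² = 0.5633 kg·m².
Taking A's sense as positive: L = (1.311)(14.7) + (0.5633)(17.1) = 28.90 kg·m²·rad/s.
Combined I = 1.311 + 0.5633 = 1.874 kg·m².
ω_f = L / I = 28.90 / 1.874 = 15.42 rad/s.

|ω_f| ≈ 15.4 rad/s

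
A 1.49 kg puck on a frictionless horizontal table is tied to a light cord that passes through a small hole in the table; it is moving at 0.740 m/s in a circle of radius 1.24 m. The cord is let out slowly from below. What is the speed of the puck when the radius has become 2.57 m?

v₂ ≈ 0.357 m/s

Central (radial) force ⇒ zero torque about the center ⇒ m v r is constant.
v₂ = v₁ r₁ / r₂ = (0.740)(1.24) / (2.57) = 0.3570 m/s.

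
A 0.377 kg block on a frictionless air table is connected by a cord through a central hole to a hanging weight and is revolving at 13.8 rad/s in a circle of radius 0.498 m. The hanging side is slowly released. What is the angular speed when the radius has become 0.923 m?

ω₂ ≈ 4.02 rad/s

The constraining force is radial, so m r² ω about the center is conserved.
ω₂ = ω₁ (r₁/r₂)² = (13.8)(0.498/0.923)² = 4.017 rad/s.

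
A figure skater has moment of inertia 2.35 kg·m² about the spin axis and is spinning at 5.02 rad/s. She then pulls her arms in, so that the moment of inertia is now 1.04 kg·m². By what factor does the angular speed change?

ω₂/ω₁ ≈ 2.26

No external torque acts about the spin axis, so angular momentum is conserved.
ω₂/ω₁ = I₁/I₂ = 2.350 / 1.040 = 2.260.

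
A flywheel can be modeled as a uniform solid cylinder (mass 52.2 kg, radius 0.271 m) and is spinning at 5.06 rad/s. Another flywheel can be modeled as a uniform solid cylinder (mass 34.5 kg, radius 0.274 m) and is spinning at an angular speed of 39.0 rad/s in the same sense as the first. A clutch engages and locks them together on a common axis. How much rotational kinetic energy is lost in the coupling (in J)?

The coupling torques are internal; angular momentum about the shared axis is conserved.
Moments of inertia: I_A = ½(52.2)(0.271)² = 1.917 kg·m²; I_B = ½(34.5)(0.274)² = 1.295 kg·m².
Taking A's sense as positive: L = (1.917)(5.06) + (1.295)(39.0) = 60.21 kg·m²·rad/s.
Combined I = 1.917 + 1.295 = 3.212 kg·m².
ω_f = L / I = 60.21 / 3.212 = 18.74 rad/s.
KE_i = ½ΣIω² = 1009 J; KE_f = ½(3.212)(18.74)² = 564.3 J.

ΔKE lost ≈ 445 J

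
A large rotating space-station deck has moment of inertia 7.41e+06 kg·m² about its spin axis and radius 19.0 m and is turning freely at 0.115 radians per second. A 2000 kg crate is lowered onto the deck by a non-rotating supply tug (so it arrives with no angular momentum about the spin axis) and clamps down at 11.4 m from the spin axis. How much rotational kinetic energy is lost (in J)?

The added mass arrives with no angular momentum about the spin axis, and any external torque about the spin axis is negligible, so the system's angular momentum is conserved.
Added inertia Σmr² = (2000)(11.4)² = 2.599e+05 kg·m²; I_f = 7.410e+06 + 2.599e+05 = 7.670e+06 kg·m².
ω_f = I_p ω_i / I_f = (7.410e+06)(0.115) / 7.670e+06 = 0.1111 rad/s.
KE_i = ½(7.410e+06)(0.1150 rad/s)² = 49000 J; KE_f = ½(7.670e+06)(0.1111)² = 47340 J.

energy lost ≈ 1660 J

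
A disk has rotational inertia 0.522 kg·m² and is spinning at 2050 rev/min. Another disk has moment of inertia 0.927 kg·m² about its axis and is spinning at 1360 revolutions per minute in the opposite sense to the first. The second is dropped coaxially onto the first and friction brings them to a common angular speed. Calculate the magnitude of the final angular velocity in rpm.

|ω_f| ≈ 132 rpm

The coupling torques are internal; angular momentum about the shared axis is conserved.
Taking A's sense as positive: L = (0.5220)(2050) − (0.9270)(1360) = -190.6 kg·m²·rpm.
Combined I = 0.5220 + 0.9270 = 1.449 kg·m².
ω_f = L / I = -190.6 / 1.449 = -131.6 rpm.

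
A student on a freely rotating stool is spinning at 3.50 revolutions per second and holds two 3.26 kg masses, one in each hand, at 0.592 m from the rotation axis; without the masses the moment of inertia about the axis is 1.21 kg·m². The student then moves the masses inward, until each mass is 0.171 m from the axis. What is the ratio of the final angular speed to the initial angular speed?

ω₂/ω₁ ≈ 2.50

With no external torque about the axis, L is conserved: I₁ω₁ = I₂ω₂.
I₁ = 1.21 + 2(3.26)(0.592)² = 3.495 kg·m²; I₂ = 1.21 + 2(3.26)(0.171)² = 1.401 kg·m².
ω₂/ω₁ = I₁/I₂ = 3.495 / 1.401 = 2.495.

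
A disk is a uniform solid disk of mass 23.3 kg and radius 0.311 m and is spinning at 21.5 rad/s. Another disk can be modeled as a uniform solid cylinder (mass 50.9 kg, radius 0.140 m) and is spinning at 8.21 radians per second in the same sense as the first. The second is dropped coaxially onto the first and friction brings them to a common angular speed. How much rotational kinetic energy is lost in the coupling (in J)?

The coupling torques are internal; angular momentum about the shared axis is conserved.
Moments of inertia: I_A = ½(23.3)(0.311)² = 1.127 kg·m²; I_B = ½(50.9)(0.140)² = 0.4988 kg·m².
Taking A's sense as positive: L = (1.127)(21.5) + (0.4988)(8.21) = 28.32 kg·m²·rad/s.
Combined I = 1.127 + 0.4988 = 1.626 kg·m².
ω_f = L / I = 28.32 / 1.626 = 17.42 rad/s.
KE_i = ½ΣIω² = 277.2 J; KE_f = ½(1.626)(17.42)² = 246.7 J.

ΔKE lost ≈ 30.5 J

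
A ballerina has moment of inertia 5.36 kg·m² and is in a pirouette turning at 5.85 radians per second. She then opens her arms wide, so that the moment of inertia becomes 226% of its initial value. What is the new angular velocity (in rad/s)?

ω₂ ≈ 2.59 rad/s

No external torque acts about the spin axis, so angular momentum is conserved.
I₂ = 2.26 × 5.36 = 12.11 kg·m².
ω₂ = I₁ω₁ / I₂ = (5.360)(5.85 rad/s) / (12.11) = 2.588 rad/s.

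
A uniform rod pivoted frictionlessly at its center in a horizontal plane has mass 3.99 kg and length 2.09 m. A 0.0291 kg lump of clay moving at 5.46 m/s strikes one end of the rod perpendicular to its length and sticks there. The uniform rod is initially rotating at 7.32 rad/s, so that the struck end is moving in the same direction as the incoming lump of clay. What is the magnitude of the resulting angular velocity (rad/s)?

About the pivot the impulsive forces during the collision are internal, so angular momentum about that axis is conserved.
I_p = (1/12)(3.99)(2.09)² = 1.452 kg·m². Taking the sense of the lump of clay's angular momentum as positive, L_{lump} = m v R = (0.0291)(5.46)(2.09/2) = 0.1660 kg·m²/s.
L_i = +I_p ω_p + m v R = +(1.452)(7.32) + 0.1660 = 10.80 kg·m²/s.
After sticking, I_f = I_p + m R² = 1.452 + (0.0291)(2.09/2)² = 1.484 kg·m².
ω_f = L_i / I_f = 10.80 / 1.484 = 7.275 rad/s.

|ω_f| ≈ 7.28 rad/s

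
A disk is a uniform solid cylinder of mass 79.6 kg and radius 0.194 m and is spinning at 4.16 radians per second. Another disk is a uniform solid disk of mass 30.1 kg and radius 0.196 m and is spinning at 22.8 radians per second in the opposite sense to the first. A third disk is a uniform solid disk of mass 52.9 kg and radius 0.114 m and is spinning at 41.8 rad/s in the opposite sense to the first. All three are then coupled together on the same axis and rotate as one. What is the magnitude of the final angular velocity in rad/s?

The coupling torques are internal; angular momentum about the shared axis is conserved.
Moments of inertia: I_A = ½(79.6)(0.194)² = 1.498 kg·m²; I_B = ½(30.1)(0.196)² = 0.5782 kg·m²; I_C = ½(52.9)(0.114)² = 0.3437 kg·m².
Taking A's sense as positive: L = (1.498)(4.16) − (0.5782)(22.8) − (0.3437)(41.8) = -21.32 kg·m²·rad/s.
Combined I = 1.498 + 0.5782 + 0.3437 = 2.420 kg·m².
ω_f = L / I = -21.32 / 2.420 = -8.810 rad/s.

|ω_f| ≈ 8.81 rad/s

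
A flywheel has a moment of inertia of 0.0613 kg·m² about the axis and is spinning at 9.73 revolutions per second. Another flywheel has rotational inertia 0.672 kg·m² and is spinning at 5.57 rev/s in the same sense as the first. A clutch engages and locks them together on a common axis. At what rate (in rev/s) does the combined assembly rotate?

|ω_f| ≈ 5.92 rev/s

No external torque acts about the common axis, so total angular momentum is conserved.
Taking A's sense as positive: L = (0.06130)(9.73) + (0.6720)(5.57) = 4.339 kg·m²·rev/s.
Combined I = 0.06130 + 0.6720 = 0.7333 kg·m².
ω_f = L / I = 4.339 / 0.7333 = 5.918 rev/s.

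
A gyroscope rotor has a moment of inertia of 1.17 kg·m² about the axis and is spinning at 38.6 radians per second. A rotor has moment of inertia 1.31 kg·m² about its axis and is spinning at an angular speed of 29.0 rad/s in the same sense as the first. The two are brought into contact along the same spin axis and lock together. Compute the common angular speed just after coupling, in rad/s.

|ω_f| ≈ 33.5 rad/s

The coupling torques are internal; angular momentum about the shared axis is conserved.
Taking A's sense as positive: L = (1.170)(38.6) + (1.310)(29.0) = 83.15 kg·m²·rad/s.
Combined I = 1.170 + 1.310 = 2.480 kg·m².
ω_f = L / I = 83.15 / 2.480 = 33.53 rad/s.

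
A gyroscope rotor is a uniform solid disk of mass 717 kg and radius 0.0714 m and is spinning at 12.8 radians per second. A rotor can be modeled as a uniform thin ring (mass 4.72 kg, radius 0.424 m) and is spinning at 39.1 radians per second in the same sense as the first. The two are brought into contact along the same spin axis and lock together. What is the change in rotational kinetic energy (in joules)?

No external torque acts about the common axis, so total angular momentum is conserved.
Moments of inertia: I_A = ½(717)(0.0714)² = 1.828 kg·m²; I_B = (4.72)(0.424)² = 0.8485 kg·m².
Taking A's sense as positive: L = (1.828)(12.8) + (0.8485)(39.1) = 56.57 kg·m²·rad/s.
Combined I = 1.828 + 0.8485 = 2.676 kg·m².
ω_f = L / I = 56.57 / 2.676 = 21.14 rad/s.
KE_i = ½ΣIω² = 798.3 J; KE_f = ½(2.676)(21.14)² = 597.9 J.

ΔKE ≈ -200 J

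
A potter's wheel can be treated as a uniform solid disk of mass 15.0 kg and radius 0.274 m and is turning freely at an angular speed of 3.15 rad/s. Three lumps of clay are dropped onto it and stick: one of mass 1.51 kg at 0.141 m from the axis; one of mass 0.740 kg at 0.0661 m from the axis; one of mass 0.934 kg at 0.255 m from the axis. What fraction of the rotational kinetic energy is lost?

The added mass arrives with no angular momentum about the axis, and any external torque about the axis is negligible, so the system's angular momentum is conserved.
I_p = ½(15.0)(0.274)² = 0.5631 kg·m².
Added inertia Σmr² = (1.51)(0.141)² + (0.740)(0.0661)² + (0.934)(0.255)² = 0.09399 kg·m²; I_f = 0.5631 + 0.09399 = 0.6571 kg·m².
ω_f = I_p ω_i / I_f = (0.5631)(3.15) / 0.6571 = 2.699 rad/s.
KE_i = ½(0.5631)(3.150 rad/s)² = 2.794 J; KE_f = ½(0.6571)(2.699)² = 2.394 J.
Fraction lost = 0.1430.

fraction ≈ 0.143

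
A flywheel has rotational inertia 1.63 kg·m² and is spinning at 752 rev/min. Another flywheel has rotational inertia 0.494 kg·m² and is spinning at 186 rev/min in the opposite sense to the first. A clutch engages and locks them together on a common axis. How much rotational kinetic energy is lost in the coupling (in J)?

ΔKE lost ≈ 1830 J

No external torque acts about the common axis, so total angular momentum is conserved.
Taking A's sense as positive: L = (1.630)(752) − (0.4940)(186) = 1134 kg·m²·rpm.
Combined I = 1.630 + 0.4940 = 2.124 kg·m².
ω_f = L / I = 1134 / 2.124 = 533.8 rpm.
KE_i = ½ΣIω² = 5148 J; KE_f = ½(2.124)(55.90)² = 3319 J.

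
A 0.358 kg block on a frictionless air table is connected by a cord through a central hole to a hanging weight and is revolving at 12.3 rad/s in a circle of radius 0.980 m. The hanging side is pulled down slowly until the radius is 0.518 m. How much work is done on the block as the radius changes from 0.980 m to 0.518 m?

W ≈ 67.1 J

The constraining force is radial, so m r² ω about the center is conserved.
ω₂ = ω₁ (r₁/r₂)² = (12.3)(0.980/0.518)² = 44.02 rad/s.
W = ΔKE = ½m(v₂² − v₁²) = 67.08 J.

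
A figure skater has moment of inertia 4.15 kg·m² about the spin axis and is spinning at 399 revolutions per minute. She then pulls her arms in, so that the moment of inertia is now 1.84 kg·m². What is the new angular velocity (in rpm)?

Angular momentum about the spin axis is conserved since the torque about it is zero.
ω₂ = I₁ω₁ / I₂ = (4.150)(399 rpm) / (1.840) = 899.9 rpm.

ω₂ ≈ 900 rpm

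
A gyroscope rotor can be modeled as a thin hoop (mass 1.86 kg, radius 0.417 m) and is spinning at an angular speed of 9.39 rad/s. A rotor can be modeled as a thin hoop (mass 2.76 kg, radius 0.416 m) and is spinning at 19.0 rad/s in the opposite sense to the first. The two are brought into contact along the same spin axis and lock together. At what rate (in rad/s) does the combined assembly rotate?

|ω_f| ≈ 7.54 rad/s

The coupling torques are internal; angular momentum about the shared axis is conserved.
Moments of inertia: I_A = (1.86)(0.417)² = 0.3234 kg·m²; I_B = (2.76)(0.416)² = 0.4776 kg·m².
Taking A's sense as positive: L = (0.3234)(9.39) − (0.4776)(19.0) = -6.038 kg·m²·rad/s.
Combined I = 0.3234 + 0.4776 = 0.8011 kg·m².
ω_f = L / I = -6.038 / 0.8011 = -7.537 rad/s.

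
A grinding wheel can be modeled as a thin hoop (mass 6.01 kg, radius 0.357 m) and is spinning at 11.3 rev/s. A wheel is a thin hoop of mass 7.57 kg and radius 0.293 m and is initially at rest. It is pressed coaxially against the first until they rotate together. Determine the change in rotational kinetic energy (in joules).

The coupling torques are internal; angular momentum about the shared axis is conserved.
Moments of inertia: I_A = (6.01)(0.357)² = 0.7660 kg·m²; I_B = (7.57)(0.293)² = 0.6499 kg·m².
Taking A's sense as positive: L = (0.7660)(11.3) = 8.655 kg·m²·rev/s.
Combined I = 0.7660 + 0.6499 = 1.416 kg·m².
ω_f = L / I = 8.655 / 1.416 = 6.113 rev/s.
KE_i = ½ΣIω² = 1931 J; KE_f = ½(1.416)(38.41)² = 1044 J.

ΔKE ≈ -886 J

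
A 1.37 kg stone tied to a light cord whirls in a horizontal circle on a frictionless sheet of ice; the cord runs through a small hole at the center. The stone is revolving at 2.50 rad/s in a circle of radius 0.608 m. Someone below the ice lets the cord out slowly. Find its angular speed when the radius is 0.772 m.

No torque about the axis ⇒ m r₁² ω₁ = m r₂² ω₂.
ω₂ = ω₁ (r₁/r₂)² = (2.50)(0.608/0.772)² = 1.551 rad/s.

ω₂ ≈ 1.55 rad/s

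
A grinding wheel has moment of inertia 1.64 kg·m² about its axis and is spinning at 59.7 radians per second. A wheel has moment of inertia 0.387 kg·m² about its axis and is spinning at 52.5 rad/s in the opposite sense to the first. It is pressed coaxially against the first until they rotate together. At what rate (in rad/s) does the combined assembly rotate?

No external torque acts about the common axis, so total angular momentum is conserved.
Taking A's sense as positive: L = (1.640)(59.7) − (0.3870)(52.5) = 77.59 kg·m²·rad/s.
Combined I = 1.640 + 0.3870 = 2.027 kg·m².
ω_f = L / I = 77.59 / 2.027 = 38.28 rad/s.

|ω_f| ≈ 38.3 rad/s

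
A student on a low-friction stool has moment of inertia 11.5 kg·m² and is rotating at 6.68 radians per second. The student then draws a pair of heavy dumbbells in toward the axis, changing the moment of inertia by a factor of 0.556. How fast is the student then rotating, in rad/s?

ω₂ ≈ 12.0 rad/s

No external torque acts about the spin axis, so angular momentum is conserved.
I₂ = 0.556 × 11.5 = 6.394 kg·m².
ω₂ = I₁ω₁ / I₂ = (11.50)(6.68 rad/s) / (6.394) = 12.01 rad/s.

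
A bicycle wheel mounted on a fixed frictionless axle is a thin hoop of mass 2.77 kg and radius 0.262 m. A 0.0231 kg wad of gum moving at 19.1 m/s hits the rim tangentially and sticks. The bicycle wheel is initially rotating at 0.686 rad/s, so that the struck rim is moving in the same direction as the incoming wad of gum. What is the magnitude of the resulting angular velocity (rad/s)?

|ω_f| ≈ 1.28 rad/s

About the axle the impulsive forces during the collision are internal, so angular momentum about that axis is conserved.
I_p = (2.77)(0.262)² = 0.1901 kg·m². Taking the sense of the wad of gum's angular momentum as positive, L_{wad} = m v R = (0.0231)(19.1)(0.262) = 0.1156 kg·m²/s.
L_i = +I_p ω_p + m v R = +(0.1901)(0.686) + 0.1156 = 0.2460 kg·m²/s.
After sticking, I_f = I_p + m R² = 0.1901 + (0.0231)(0.262)² = 0.1917 kg·m².
ω_f = L_i / I_f = 0.2460 / 0.1917 = 1.283 rad/s.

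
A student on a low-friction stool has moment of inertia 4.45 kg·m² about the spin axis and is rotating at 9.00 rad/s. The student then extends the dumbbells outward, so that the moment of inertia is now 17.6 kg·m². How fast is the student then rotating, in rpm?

ω₂ ≈ 21.7 rpm

With no external torque about the axis, L is conserved: I₁ω₁ = I₂ω₂.
ω₂ = I₁ω₁ / I₂ = (4.450)(9.00 rad/s) / (17.60) = 2.276 rad/s = 21.73 rpm.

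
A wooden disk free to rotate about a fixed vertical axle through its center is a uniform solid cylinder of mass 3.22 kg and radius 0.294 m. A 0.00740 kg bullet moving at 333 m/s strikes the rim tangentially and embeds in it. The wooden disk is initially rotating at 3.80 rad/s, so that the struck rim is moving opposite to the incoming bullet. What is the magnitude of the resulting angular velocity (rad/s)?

About the axle the impulsive forces during the collision are internal, so angular momentum about that axis is conserved.
I_p = ½(3.22)(0.294)² = 0.1392 kg·m². Taking the sense of the bullet's angular momentum as positive, L_{bullet} = m v R = (0.00740)(333)(0.294) = 0.7245 kg·m²/s.
L_i = −I_p ω_p + m v R = −(0.1392)(3.80) + 0.7245 = 0.1957 kg·m²/s.
After sticking, I_f = I_p + m R² = 0.1392 + (0.00740)(0.294)² = 0.1398 kg·m².
ω_f = L_i / I_f = 0.1957 / 0.1398 = 1.400 rad/s.

|ω_f| ≈ 1.40 rad/s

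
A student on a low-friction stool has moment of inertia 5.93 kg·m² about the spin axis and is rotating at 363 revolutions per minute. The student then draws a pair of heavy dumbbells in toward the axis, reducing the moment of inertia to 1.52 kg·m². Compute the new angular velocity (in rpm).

Angular momentum about the spin axis is conserved since the torque about it is zero.
ω₂ = I₁ω₁ / I₂ = (5.930)(363 rpm) / (1.520) = 1416 rpm.

ω₂ ≈ 1420 rpm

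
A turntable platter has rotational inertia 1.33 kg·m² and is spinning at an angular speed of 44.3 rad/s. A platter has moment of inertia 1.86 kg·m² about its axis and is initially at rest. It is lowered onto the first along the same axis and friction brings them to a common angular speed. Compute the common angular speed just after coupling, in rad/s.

|ω_f| ≈ 18.5 rad/s

No external torque acts about the common axis, so total angular momentum is conserved.
Taking A's sense as positive: L = (1.330)(44.3) = 58.92 kg·m²·rad/s.
Combined I = 1.330 + 1.860 = 3.190 kg·m².
ω_f = L / I = 58.92 / 3.190 = 18.47 rad/s.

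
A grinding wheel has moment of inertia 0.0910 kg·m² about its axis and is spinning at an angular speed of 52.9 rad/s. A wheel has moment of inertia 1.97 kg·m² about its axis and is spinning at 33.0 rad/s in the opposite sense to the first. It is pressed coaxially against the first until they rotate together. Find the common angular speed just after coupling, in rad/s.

|ω_f| ≈ 29.2 rad/s

The coupling torques are internal; angular momentum about the shared axis is conserved.
Taking A's sense as positive: L = (0.09100)(52.9) − (1.970)(33.0) = -60.20 kg·m²·rad/s.
Combined I = 0.09100 + 1.970 = 2.061 kg·m².
ω_f = L / I = -60.20 / 2.061 = -29.21 rad/s.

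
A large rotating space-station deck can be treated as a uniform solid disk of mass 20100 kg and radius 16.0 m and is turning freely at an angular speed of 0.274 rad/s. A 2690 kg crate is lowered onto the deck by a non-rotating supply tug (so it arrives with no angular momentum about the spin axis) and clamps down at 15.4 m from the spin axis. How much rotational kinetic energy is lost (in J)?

energy lost ≈ 19200 J

No external torque acts about the spin axis; L_before = L_after.
I_p = ½(20100)(16.0)² = 2.573e+06 kg·m².
Added inertia Σmr² = (2690)(15.4)² = 6.380e+05 kg·m²; I_f = 2.573e+06 + 6.380e+05 = 3.211e+06 kg·m².
ω_f = I_p ω_i / I_f = (2.573e+06)(0.274) / 3.211e+06 = 0.2196 rad/s.
KE_i = ½(2.573e+06)(0.2740 rad/s)² = 96580 J; KE_f = ½(3.211e+06)(0.2196)² = 77390 J.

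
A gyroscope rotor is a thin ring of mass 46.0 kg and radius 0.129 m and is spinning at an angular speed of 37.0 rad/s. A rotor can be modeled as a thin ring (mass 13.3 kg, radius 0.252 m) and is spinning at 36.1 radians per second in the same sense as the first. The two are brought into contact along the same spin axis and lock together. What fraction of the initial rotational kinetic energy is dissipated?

fraction ≈ 0.000151

The coupling torques are internal; angular momentum about the shared axis is conserved.
Moments of inertia: I_A = (46.0)(0.129)² = 0.7655 kg·m²; I_B = (13.3)(0.252)² = 0.8446 kg·m².
Taking A's sense as positive: L = (0.7655)(37.0) + (0.8446)(36.1) = 58.81 kg·m²·rad/s.
Combined I = 0.7655 + 0.8446 = 1.610 kg·m².
ω_f = L / I = 58.81 / 1.610 = 36.53 rad/s.
KE_i = ½ΣIω² = 1074 J; KE_f = ½(1.610)(36.53)² = 1074 J.
Fraction dissipated = (KE_i − KE_f)/KE_i = 0.0001514.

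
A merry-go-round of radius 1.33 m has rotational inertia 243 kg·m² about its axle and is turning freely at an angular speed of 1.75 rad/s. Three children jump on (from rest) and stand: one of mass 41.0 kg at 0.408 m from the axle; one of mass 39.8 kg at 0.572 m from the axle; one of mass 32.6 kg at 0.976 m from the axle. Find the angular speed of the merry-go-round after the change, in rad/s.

No external torque acts about the axle; L_before = L_after.
Added inertia Σmr² = (41.0)(0.408)² + (39.8)(0.572)² + (32.6)(0.976)² = 50.90 kg·m²; I_f = 243.0 + 50.90 = 293.9 kg·m².
ω_f = I_p ω_i / I_f = (243.0)(1.75) / 293.9 = 1.447 rad/s.

ω_f ≈ 1.45 rad/s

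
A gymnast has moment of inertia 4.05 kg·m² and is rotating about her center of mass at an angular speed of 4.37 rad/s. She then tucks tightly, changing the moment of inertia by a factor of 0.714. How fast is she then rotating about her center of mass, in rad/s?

No external torque acts about the spin axis, so angular momentum is conserved.
I₂ = 0.714 × 4.05 = 2.892 kg·m².
ω₂ = I₁ω₁ / I₂ = (4.050)(4.37 rad/s) / (2.892) = 6.120 rad/s.

ω₂ ≈ 6.12 rad/s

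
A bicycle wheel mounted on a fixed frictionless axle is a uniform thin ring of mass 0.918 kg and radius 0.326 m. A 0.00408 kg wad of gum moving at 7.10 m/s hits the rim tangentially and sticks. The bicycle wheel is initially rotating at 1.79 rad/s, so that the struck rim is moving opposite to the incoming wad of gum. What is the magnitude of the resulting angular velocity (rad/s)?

The axle reaction passes through the axle and exerts no torque about it; angular momentum about the axle is conserved through the impact.
I_p = (0.918)(0.326)² = 0.09756 kg·m². Taking the sense of the wad of gum's angular momentum as positive, L_{wad} = m v R = (0.00408)(7.10)(0.326) = 0.009444 kg·m²/s.
L_i = −I_p ω_p + m v R = −(0.09756)(1.79) + 0.009444 = -0.1652 kg·m²/s.
After sticking, I_f = I_p + m R² = 0.09756 + (0.00408)(0.326)² = 0.09799 kg·m².
ω_f = L_i / I_f = -0.1652 / 0.09799 = -1.686 rad/s.

|ω_f| ≈ 1.69 rad/s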